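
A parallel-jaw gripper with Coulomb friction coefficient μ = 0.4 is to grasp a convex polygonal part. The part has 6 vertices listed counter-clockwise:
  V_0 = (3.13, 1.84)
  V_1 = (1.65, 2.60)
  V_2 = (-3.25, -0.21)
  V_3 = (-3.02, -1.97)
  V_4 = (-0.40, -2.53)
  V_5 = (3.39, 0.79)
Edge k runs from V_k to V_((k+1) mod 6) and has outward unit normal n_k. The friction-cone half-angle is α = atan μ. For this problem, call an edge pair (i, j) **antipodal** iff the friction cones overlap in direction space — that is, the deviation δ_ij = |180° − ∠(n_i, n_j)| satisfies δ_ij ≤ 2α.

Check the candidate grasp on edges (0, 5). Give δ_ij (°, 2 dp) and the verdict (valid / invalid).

δ = 131.09°, invalid

α = atan 0.4 = 21.80°;  2α = 43.60°
edge 0: e_0 = (-1.48, +0.76);  n_0 = (+0.4568, +0.8896)
edge 5: e_5 = (-0.26, +1.05);  n_5 = (+0.9707, +0.2404)
∠(n_0, n_5) = 48.91°
δ = |180° − 48.91°| = 131.09°
131.09° > 2α = 43.60°  →  invalid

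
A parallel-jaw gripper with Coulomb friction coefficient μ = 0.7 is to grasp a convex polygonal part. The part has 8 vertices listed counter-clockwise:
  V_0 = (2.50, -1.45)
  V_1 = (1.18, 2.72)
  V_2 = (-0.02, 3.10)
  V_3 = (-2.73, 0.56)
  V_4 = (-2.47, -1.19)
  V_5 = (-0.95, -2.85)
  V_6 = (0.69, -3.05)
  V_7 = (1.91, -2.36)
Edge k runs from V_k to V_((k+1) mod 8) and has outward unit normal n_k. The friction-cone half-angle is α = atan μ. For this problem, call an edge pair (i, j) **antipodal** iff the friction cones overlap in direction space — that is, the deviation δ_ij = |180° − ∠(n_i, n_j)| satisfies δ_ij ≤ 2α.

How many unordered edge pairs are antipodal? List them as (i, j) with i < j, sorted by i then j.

count = 13; pairs: (0,2), (0,3), (0,4), (0,5), (1,3), (1,4), (1,5), (1,6), (2,5), (2,6), (2,7), (3,6), (3,7)

α = atan 0.7 = 34.99°;  2α = 69.98°
n_0 = (+0.9534, +0.3018)
n_1 = (+0.3019, +0.9533)
n_2 = (-0.6839, +0.7296)
n_3 = (-0.9891, -0.1470)
n_4 = (-0.7375, -0.6753)
n_5 = (-0.1211, -0.9926)
n_6 = (+0.4923, -0.8704)
n_7 = (+0.8391, -0.5440)
  (0,1): δ = 125.14°  ·
  (0,2): δ = 64.42°  ✓
  (0,3): δ = 9.11°  ✓
  (0,4): δ = 24.91°  ✓
  (0,5): δ = 65.48°  ✓
  (0,6): δ = 101.93°  ·
  (0,7): δ = 129.48°  ·
  (1,2): δ = 119.28°  ·
  (1,3): δ = 63.98°  ✓
  (1,4): δ = 29.95°  ✓
  (1,5): δ = 10.62°  ✓
  (1,6): δ = 47.06°  ✓
  (1,7): δ = 74.61°  ·
  (2,3): δ = 124.69°  ·
  (2,4): δ = 90.67°  ·
  (2,5): δ = 50.10°  ✓
  (2,6): δ = 13.65°  ✓
  (2,7): δ = 13.90°  ✓
  (3,4): δ = 145.97°  ·
  (3,5): δ = 105.40°  ·
  (3,6): δ = 68.96°  ✓
  (3,7): δ = 41.41°  ✓
  (4,5): δ = 139.43°  ·
  (4,6): δ = 102.99°  ·
  (4,7): δ = 75.44°  ·
  (5,6): δ = 143.56°  ·
  (5,7): δ = 116.00°  ·
  (6,7): δ = 152.45°  ·
antipodal pairs: 13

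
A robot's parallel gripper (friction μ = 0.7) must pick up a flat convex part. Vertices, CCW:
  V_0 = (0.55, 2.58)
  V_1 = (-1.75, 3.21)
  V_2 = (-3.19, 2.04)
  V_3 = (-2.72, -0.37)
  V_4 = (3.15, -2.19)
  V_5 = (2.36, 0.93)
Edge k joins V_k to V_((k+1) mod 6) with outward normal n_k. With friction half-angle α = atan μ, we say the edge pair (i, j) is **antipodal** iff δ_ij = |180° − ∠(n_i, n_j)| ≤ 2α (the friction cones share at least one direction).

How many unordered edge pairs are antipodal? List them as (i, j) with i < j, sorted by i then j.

count = 8; pairs: (0,2), (0,3), (1,3), (1,4), (2,4), (2,5), (3,4), (3,5)

α = atan 0.7 = 34.99°;  2α = 69.98°
n_0 = (+0.2642, +0.9645)
n_1 = (-0.6306, +0.7761)
n_2 = (-0.9815, -0.1914)
n_3 = (-0.2961, -0.9551)
n_4 = (+0.9694, +0.2455)
n_5 = (+0.6737, +0.7390)
  (0,1): δ = 125.59°  ·
  (0,2): δ = 63.65°  ✓
  (0,3): δ = 1.91°  ✓
  (0,4): δ = 119.53°  ·
  (0,5): δ = 152.97°  ·
  (1,2): δ = 118.06°  ·
  (1,3): δ = 56.32°  ✓
  (1,4): δ = 65.12°  ✓
  (1,5): δ = 98.55°  ·
  (2,3): δ = 118.26°  ·
  (2,4): δ = 3.17°  ✓
  (2,5): δ = 36.61°  ✓
  (3,4): δ = 58.56°  ✓
  (3,5): δ = 25.13°  ✓
  (4,5): δ = 146.56°  ·
antipodal pairs: 8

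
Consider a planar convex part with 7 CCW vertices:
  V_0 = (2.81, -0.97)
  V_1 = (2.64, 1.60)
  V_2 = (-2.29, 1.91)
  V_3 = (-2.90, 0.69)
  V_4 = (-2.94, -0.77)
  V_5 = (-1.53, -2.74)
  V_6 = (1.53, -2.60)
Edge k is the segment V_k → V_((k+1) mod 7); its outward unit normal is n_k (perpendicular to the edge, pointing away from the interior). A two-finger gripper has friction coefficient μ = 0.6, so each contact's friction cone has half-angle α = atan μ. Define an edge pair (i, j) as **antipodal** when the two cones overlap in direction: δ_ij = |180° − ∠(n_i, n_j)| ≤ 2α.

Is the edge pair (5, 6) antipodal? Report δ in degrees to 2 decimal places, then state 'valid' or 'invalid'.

δ = 130.76°, invalid

α = atan 0.6 = 30.96°;  2α = 61.93°
edge 5: e_5 = (+3.06, +0.14);  n_5 = (+0.0457, -0.9990)
edge 6: e_6 = (+1.28, +1.63);  n_6 = (+0.7865, -0.6176)
∠(n_5, n_6) = 49.24°
δ = |180° − 49.24°| = 130.76°
130.76° > 2α = 61.93°  →  invalid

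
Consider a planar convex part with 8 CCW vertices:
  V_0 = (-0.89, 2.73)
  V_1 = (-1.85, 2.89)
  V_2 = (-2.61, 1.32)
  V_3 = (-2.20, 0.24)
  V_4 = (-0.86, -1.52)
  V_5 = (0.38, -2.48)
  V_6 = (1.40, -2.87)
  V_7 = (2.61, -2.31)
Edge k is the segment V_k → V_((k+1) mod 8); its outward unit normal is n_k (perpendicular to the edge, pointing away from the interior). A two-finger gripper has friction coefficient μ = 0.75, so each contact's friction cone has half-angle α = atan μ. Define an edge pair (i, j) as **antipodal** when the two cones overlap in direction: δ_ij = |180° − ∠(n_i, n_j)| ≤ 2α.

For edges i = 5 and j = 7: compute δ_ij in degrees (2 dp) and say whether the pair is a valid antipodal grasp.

α = atan 0.75 = 36.87°;  2α = 73.74°
edge 5: e_5 = (+1.02, -0.39);  n_5 = (-0.3571, -0.9341)
edge 7: e_7 = (-3.50, +5.04);  n_7 = (+0.8214, +0.5704)
∠(n_5, n_7) = 145.70°
δ = |180° − 145.70°| = 34.30°
34.30° ≤ 2α = 73.74°  →  valid

δ = 34.30°, valid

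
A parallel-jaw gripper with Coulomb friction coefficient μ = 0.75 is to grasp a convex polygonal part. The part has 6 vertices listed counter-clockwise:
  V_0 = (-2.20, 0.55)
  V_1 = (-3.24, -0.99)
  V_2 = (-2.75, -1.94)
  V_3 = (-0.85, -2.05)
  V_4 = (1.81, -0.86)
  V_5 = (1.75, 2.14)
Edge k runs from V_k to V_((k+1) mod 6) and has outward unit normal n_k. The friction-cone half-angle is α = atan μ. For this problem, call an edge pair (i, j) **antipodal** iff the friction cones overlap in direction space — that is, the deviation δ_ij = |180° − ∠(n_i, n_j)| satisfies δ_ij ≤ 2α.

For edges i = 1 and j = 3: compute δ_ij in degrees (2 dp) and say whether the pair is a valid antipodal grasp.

δ = 93.18°, invalid

α = atan 0.75 = 36.87°;  2α = 73.74°
edge 1: e_1 = (+0.49, -0.95);  n_1 = (-0.8887, -0.4584)
edge 3: e_3 = (+2.66, +1.19);  n_3 = (+0.4084, -0.9128)
∠(n_1, n_3) = 86.82°
δ = |180° − 86.82°| = 93.18°
93.18° > 2α = 73.74°  →  invalid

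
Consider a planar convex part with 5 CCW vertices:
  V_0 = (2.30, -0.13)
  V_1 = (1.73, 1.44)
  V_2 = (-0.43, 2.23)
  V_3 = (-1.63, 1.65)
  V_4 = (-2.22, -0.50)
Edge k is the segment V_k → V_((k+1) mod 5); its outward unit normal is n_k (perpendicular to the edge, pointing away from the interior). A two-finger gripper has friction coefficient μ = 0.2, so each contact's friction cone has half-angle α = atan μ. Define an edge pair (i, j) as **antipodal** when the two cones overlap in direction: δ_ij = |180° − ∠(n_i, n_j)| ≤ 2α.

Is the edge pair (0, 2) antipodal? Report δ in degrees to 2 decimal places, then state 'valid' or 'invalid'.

δ = 84.16°, invalid

α = atan 0.2 = 11.31°;  2α = 22.62°
edge 0: e_0 = (-0.57, +1.57);  n_0 = (+0.9400, +0.3413)
edge 2: e_2 = (-1.20, -0.58);  n_2 = (-0.4352, +0.9003)
∠(n_0, n_2) = 95.84°
δ = |180° − 95.84°| = 84.16°
84.16° > 2α = 22.62°  →  invalid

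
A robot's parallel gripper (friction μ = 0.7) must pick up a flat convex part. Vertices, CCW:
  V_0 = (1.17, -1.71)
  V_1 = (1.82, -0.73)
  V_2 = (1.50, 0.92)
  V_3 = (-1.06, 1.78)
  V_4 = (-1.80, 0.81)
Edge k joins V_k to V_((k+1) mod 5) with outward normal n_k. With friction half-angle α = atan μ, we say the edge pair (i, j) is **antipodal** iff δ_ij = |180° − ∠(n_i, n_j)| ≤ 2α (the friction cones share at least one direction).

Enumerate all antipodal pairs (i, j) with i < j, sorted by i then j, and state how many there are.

α = atan 0.7 = 34.99°;  2α = 69.98°
n_0 = (+0.8334, -0.5527)
n_1 = (+0.9817, +0.1904)
n_2 = (+0.3184, +0.9479)
n_3 = (-0.7951, +0.6065)
n_4 = (-0.6470, -0.7625)
  (0,1): δ = 135.47°  ·
  (0,2): δ = 75.01°  ·
  (0,3): δ = 3.78°  ✓
  (0,4): δ = 83.24°  ·
  (1,2): δ = 119.54°  ·
  (1,3): δ = 48.32°  ✓
  (1,4): δ = 38.71°  ✓
  (2,3): δ = 108.77°  ·
  (2,4): δ = 21.74°  ✓
  (3,4): δ = 92.97°  ·
antipodal pairs: 4

count = 4; pairs: (0,3), (1,3), (1,4), (2,4)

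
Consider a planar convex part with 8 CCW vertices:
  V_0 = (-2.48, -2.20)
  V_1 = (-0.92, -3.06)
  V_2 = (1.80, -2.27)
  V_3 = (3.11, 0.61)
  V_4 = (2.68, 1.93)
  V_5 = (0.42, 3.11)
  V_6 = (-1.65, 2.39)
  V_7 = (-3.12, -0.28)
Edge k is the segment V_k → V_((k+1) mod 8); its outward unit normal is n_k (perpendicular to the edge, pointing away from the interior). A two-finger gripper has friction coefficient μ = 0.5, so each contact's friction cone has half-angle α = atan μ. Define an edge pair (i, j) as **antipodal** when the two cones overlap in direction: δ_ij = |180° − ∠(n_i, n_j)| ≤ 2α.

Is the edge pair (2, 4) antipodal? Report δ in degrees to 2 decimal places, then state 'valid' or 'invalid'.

α = atan 0.5 = 26.57°;  2α = 53.13°
edge 2: e_2 = (+1.31, +2.88);  n_2 = (+0.9103, -0.4140)
edge 4: e_4 = (-2.26, +1.18);  n_4 = (+0.4628, +0.8864)
∠(n_2, n_4) = 86.89°
δ = |180° − 86.89°| = 93.11°
93.11° > 2α = 53.13°  →  invalid

δ = 93.11°, invalid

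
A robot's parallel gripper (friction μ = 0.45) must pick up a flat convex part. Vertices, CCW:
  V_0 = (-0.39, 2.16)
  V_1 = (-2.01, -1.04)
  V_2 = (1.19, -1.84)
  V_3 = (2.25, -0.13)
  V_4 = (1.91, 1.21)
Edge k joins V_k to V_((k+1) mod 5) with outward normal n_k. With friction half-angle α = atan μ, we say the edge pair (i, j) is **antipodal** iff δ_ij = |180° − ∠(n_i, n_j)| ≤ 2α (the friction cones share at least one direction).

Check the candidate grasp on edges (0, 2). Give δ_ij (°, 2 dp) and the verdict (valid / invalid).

δ = 4.94°, valid

α = atan 0.45 = 24.23°;  2α = 48.46°
edge 0: e_0 = (-1.62, -3.20);  n_0 = (-0.8922, +0.4517)
edge 2: e_2 = (+1.06, +1.71);  n_2 = (+0.8499, -0.5269)
∠(n_0, n_2) = 175.06°
δ = |180° − 175.06°| = 4.94°
4.94° ≤ 2α = 48.46°  →  valid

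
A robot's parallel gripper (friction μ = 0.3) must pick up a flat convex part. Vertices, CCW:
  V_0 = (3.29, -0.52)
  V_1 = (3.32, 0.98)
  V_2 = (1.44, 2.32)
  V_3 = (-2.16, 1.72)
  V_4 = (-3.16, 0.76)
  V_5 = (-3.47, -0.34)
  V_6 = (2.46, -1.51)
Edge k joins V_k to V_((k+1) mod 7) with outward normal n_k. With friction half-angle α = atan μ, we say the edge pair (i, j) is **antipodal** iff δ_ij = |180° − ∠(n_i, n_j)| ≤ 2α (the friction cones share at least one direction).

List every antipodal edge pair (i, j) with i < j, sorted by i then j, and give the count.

α = atan 0.3 = 16.70°;  2α = 33.40°
n_0 = (+0.9998, -0.0200)
n_1 = (+0.5804, +0.8143)
n_2 = (-0.1644, +0.9864)
n_3 = (-0.6925, +0.7214)
n_4 = (-0.9625, +0.2713)
n_5 = (-0.1936, -0.9811)
n_6 = (+0.7663, -0.6425)
  (0,1): δ = 124.33°  ·
  (0,2): δ = 79.39°  ·
  (0,3): δ = 45.02°  ·
  (0,4): δ = 14.59°  ✓
  (0,5): δ = 79.98°  ·
  (0,6): δ = 141.17°  ·
  (1,2): δ = 135.06°  ·
  (1,3): δ = 100.69°  ·
  (1,4): δ = 70.26°  ·
  (1,5): δ = 24.32°  ✓
  (1,6): δ = 85.50°  ·
  (2,3): δ = 145.63°  ·
  (2,4): δ = 115.20°  ·
  (2,5): δ = 20.62°  ✓
  (2,6): δ = 40.56°  ·
  (3,4): δ = 149.57°  ·
  (3,5): δ = 54.99°  ·
  (3,6): δ = 6.19°  ✓
  (4,5): δ = 85.42°  ·
  (4,6): δ = 24.24°  ✓
  (5,6): δ = 118.81°  ·
antipodal pairs: 5

count = 5; pairs: (0,4), (1,5), (2,5), (3,6), (4,6)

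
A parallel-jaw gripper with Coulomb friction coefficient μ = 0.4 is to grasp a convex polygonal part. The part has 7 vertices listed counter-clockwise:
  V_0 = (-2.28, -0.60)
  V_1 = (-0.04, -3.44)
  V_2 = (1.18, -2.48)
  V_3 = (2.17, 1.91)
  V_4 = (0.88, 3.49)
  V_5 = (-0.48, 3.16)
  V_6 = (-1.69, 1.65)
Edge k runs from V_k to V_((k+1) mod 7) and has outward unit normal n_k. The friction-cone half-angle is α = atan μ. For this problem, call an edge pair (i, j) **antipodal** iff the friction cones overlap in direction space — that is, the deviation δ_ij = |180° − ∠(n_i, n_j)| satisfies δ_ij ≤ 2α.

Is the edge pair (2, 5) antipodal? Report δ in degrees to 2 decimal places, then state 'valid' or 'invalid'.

δ = 26.00°, valid

α = atan 0.4 = 21.80°;  2α = 43.60°
edge 2: e_2 = (+0.99, +4.39);  n_2 = (+0.9755, -0.2200)
edge 5: e_5 = (-1.21, -1.51);  n_5 = (-0.7804, +0.6253)
∠(n_2, n_5) = 154.00°
δ = |180° − 154.00°| = 26.00°
26.00° ≤ 2α = 43.60°  →  valid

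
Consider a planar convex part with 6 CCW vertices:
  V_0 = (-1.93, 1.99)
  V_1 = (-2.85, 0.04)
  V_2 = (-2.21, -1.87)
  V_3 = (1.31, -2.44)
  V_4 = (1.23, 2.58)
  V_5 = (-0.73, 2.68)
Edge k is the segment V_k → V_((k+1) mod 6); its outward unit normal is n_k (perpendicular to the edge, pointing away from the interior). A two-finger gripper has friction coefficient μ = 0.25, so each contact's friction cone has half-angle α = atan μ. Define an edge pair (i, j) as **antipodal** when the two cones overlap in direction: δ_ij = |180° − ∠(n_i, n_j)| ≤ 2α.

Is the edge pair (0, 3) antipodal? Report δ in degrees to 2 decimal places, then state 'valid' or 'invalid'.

δ = 26.17°, valid

α = atan 0.25 = 14.04°;  2α = 28.07°
edge 0: e_0 = (-0.92, -1.95);  n_0 = (-0.9044, +0.4267)
edge 3: e_3 = (-0.08, +5.02);  n_3 = (+0.9999, +0.0159)
∠(n_0, n_3) = 153.83°
δ = |180° − 153.83°| = 26.17°
26.17° ≤ 2α = 28.07°  →  valid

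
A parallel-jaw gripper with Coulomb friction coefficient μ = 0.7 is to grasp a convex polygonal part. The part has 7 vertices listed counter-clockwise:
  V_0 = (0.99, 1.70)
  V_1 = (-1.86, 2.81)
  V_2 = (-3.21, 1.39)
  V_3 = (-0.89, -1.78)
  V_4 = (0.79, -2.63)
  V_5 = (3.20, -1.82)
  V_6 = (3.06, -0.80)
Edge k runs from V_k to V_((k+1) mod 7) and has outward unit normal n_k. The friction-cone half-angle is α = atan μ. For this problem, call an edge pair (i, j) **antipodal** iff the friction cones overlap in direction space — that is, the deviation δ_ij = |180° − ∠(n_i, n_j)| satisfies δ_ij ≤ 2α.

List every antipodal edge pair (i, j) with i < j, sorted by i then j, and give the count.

count = 10; pairs: (0,2), (0,3), (0,4), (1,4), (1,5), (2,5), (2,6), (3,5), (3,6), (4,6)

α = atan 0.7 = 34.99°;  2α = 69.98°
n_0 = (+0.3629, +0.9318)
n_1 = (-0.7247, +0.6890)
n_2 = (-0.8070, -0.5906)
n_3 = (-0.4515, -0.8923)
n_4 = (+0.3186, -0.9479)
n_5 = (+0.9907, +0.1360)
n_6 = (+0.7702, +0.6378)
  (0,1): δ = 112.27°  ·
  (0,2): δ = 32.52°  ✓
  (0,3): δ = 5.56°  ✓
  (0,4): δ = 39.86°  ✓
  (0,5): δ = 119.09°  ·
  (0,6): δ = 150.90°  ·
  (1,2): δ = 100.25°  ·
  (1,3): δ = 73.28°  ·
  (1,4): δ = 27.87°  ✓
  (1,5): δ = 51.37°  ✓
  (1,6): δ = 83.18°  ·
  (2,3): δ = 153.04°  ·
  (2,4): δ = 107.62°  ·
  (2,5): δ = 28.38°  ✓
  (2,6): δ = 3.43°  ✓
  (3,4): δ = 134.59°  ·
  (3,5): δ = 55.35°  ✓
  (3,6): δ = 23.54°  ✓
  (4,5): δ = 100.76°  ·
  (4,6): δ = 68.95°  ✓
  (5,6): δ = 148.19°  ·
antipodal pairs: 10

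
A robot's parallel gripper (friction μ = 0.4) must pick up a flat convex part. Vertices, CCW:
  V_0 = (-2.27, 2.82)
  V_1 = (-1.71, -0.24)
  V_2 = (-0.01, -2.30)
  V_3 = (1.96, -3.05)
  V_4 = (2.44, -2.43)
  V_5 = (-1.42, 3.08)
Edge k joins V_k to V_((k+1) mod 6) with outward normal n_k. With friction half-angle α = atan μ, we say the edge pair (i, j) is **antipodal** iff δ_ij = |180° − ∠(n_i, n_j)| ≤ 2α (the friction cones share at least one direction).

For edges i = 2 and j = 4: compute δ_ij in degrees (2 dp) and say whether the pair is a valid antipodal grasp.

α = atan 0.4 = 21.80°;  2α = 43.60°
edge 2: e_2 = (+1.97, -0.75);  n_2 = (-0.3558, -0.9346)
edge 4: e_4 = (-3.86, +5.51);  n_4 = (+0.8190, +0.5738)
∠(n_2, n_4) = 145.86°
δ = |180° − 145.86°| = 34.14°
34.14° ≤ 2α = 43.60°  →  valid

δ = 34.14°, valid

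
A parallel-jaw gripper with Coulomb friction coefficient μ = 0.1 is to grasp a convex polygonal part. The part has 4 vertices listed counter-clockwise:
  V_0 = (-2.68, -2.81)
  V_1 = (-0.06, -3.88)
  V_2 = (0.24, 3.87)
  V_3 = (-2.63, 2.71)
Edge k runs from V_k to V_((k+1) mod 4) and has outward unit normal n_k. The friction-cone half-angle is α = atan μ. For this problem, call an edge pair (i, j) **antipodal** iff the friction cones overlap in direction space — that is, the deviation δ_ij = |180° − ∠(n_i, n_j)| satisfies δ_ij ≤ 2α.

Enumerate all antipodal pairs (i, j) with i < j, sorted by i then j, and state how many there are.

count = 1; pairs: (1,3)

α = atan 0.1 = 5.71°;  2α = 11.42°
n_0 = (-0.3781, -0.9258)
n_1 = (+0.9993, -0.0387)
n_2 = (-0.3747, +0.9271)
n_3 = (-1.0000, +0.0091)
  (0,1): δ = 70.00°  ·
  (0,2): δ = 44.22°  ·
  (0,3): δ = 111.70°  ·
  (1,2): δ = 65.78°  ·
  (1,3): δ = 1.70°  ✓
  (2,3): δ = 112.53°  ·
antipodal pairs: 1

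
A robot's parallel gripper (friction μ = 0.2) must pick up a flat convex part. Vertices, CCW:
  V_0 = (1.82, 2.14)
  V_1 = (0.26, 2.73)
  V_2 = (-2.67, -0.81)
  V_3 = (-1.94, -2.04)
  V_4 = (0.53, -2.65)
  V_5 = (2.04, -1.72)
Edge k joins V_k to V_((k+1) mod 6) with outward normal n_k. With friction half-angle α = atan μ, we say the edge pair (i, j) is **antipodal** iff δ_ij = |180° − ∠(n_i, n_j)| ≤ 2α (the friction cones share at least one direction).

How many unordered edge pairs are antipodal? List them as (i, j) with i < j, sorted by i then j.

α = atan 0.2 = 11.31°;  2α = 22.62°
n_0 = (+0.3538, +0.9353)
n_1 = (-0.7704, +0.6376)
n_2 = (-0.8600, -0.5104)
n_3 = (-0.2398, -0.9708)
n_4 = (+0.5244, -0.8515)
n_5 = (+0.9984, +0.0569)
  (0,1): δ = 108.90°  ·
  (0,2): δ = 38.59°  ·
  (0,3): δ = 6.84°  ✓
  (0,4): δ = 52.35°  ·
  (0,5): δ = 113.98°  ·
  (1,2): δ = 109.70°  ·
  (1,3): δ = 64.26°  ·
  (1,4): δ = 18.76°  ✓
  (1,5): δ = 42.88°  ·
  (2,3): δ = 134.56°  ·
  (2,4): δ = 89.06°  ·
  (2,5): δ = 27.43°  ·
  (3,4): δ = 134.50°  ·
  (3,5): δ = 72.87°  ·
  (4,5): δ = 118.37°  ·
antipodal pairs: 2

count = 2; pairs: (0,3), (1,4)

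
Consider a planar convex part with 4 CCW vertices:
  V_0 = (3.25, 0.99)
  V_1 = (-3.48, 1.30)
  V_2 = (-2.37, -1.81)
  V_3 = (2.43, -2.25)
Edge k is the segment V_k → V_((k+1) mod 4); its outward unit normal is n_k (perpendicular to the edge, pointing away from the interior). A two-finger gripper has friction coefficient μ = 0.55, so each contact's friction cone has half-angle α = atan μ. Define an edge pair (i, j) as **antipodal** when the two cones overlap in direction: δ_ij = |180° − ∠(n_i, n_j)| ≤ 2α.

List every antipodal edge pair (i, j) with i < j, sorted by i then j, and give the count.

α = atan 0.55 = 28.81°;  2α = 57.62°
n_0 = (+0.0460, +0.9989)
n_1 = (-0.9418, -0.3361)
n_2 = (-0.0913, -0.9958)
n_3 = (+0.9694, -0.2454)
  (0,1): δ = 67.72°  ·
  (0,2): δ = 2.60°  ✓
  (0,3): δ = 78.43°  ·
  (1,2): δ = 114.88°  ·
  (1,3): δ = 33.84°  ✓
  (2,3): δ = 98.97°  ·
antipodal pairs: 2

count = 2; pairs: (0,2), (1,3)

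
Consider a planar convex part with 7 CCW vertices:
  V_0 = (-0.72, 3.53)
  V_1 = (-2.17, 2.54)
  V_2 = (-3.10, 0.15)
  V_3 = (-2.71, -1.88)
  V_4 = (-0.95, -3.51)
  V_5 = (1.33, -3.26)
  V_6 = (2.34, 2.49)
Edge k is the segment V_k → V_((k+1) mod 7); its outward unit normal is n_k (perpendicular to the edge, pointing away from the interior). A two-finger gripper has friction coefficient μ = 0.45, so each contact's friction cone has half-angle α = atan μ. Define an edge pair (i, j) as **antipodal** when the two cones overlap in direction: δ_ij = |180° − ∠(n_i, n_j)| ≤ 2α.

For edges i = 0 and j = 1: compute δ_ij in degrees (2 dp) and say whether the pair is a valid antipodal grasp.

δ = 145.59°, invalid

α = atan 0.45 = 24.23°;  2α = 48.46°
edge 0: e_0 = (-1.45, -0.99);  n_0 = (-0.5639, +0.8259)
edge 1: e_1 = (-0.93, -2.39);  n_1 = (-0.9319, +0.3626)
∠(n_0, n_1) = 34.41°
δ = |180° − 34.41°| = 145.59°
145.59° > 2α = 48.46°  →  invalid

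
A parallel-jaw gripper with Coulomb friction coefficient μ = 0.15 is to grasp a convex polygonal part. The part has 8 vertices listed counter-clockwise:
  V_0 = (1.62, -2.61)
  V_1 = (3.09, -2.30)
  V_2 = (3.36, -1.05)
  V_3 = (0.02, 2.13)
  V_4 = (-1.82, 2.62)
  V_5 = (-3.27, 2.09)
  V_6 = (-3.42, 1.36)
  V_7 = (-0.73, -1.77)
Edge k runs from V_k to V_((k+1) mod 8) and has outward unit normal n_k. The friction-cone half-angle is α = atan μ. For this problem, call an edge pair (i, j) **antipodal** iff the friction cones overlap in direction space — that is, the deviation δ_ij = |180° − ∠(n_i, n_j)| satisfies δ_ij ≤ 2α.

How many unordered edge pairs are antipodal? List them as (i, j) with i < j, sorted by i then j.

count = 4; pairs: (0,4), (1,5), (2,6), (3,7)

α = atan 0.15 = 8.53°;  2α = 17.06°
n_0 = (+0.2063, -0.9785)
n_1 = (+0.9775, -0.2111)
n_2 = (+0.6895, +0.7242)
n_3 = (+0.2573, +0.9663)
n_4 = (-0.3433, +0.9392)
n_5 = (-0.9795, +0.2013)
n_6 = (-0.7584, -0.6518)
n_7 = (-0.3366, -0.9417)
  (0,1): δ = 114.10°  ·
  (0,2): δ = 55.50°  ·
  (0,3): δ = 26.82°  ·
  (0,4): δ = 8.17°  ✓
  (0,5): δ = 66.48°  ·
  (0,6): δ = 118.77°  ·
  (0,7): δ = 148.42°  ·
  (1,2): δ = 121.41°  ·
  (1,3): δ = 92.72°  ·
  (1,4): δ = 57.73°  ·
  (1,5): δ = 0.58°  ✓
  (1,6): δ = 52.87°  ·
  (1,7): δ = 82.52°  ·
  (2,3): δ = 151.32°  ·
  (2,4): δ = 116.33°  ·
  (2,5): δ = 58.02°  ·
  (2,6): δ = 5.73°  ✓
  (2,7): δ = 23.92°  ·
  (3,4): δ = 145.01°  ·
  (3,5): δ = 86.70°  ·
  (3,6): δ = 34.41°  ·
  (3,7): δ = 4.76°  ✓
  (4,5): δ = 121.69°  ·
  (4,6): δ = 69.40°  ·
  (4,7): δ = 39.75°  ·
  (5,6): δ = 127.71°  ·
  (5,7): δ = 98.06°  ·
  (6,7): δ = 150.35°  ·
antipodal pairs: 4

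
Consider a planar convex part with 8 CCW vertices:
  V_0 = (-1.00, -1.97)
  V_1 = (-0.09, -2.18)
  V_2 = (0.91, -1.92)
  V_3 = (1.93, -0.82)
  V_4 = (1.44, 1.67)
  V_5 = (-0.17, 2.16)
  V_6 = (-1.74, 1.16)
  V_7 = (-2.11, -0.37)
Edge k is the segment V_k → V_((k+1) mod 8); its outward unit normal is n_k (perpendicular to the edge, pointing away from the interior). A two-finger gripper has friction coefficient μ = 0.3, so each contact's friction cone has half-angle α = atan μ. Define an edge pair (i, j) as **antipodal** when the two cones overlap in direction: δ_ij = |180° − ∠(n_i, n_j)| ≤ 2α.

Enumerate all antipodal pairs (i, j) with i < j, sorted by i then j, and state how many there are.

α = atan 0.3 = 16.70°;  2α = 33.40°
n_0 = (-0.2249, -0.9744)
n_1 = (+0.2516, -0.9678)
n_2 = (+0.7333, -0.6799)
n_3 = (+0.9812, +0.1931)
n_4 = (+0.2912, +0.9567)
n_5 = (-0.5372, +0.8434)
n_6 = (-0.9720, +0.2351)
n_7 = (-0.8216, -0.5700)
  (0,1): δ = 152.43°  ·
  (0,2): δ = 119.84°  ·
  (0,3): δ = 65.87°  ·
  (0,4): δ = 3.93°  ✓
  (0,5): δ = 45.49°  ·
  (0,6): δ = 89.40°  ·
  (0,7): δ = 137.75°  ·
  (1,2): δ = 147.41°  ·
  (1,3): δ = 93.44°  ·
  (1,4): δ = 31.50°  ✓
  (1,5): δ = 17.92°  ✓
  (1,6): δ = 61.83°  ·
  (1,7): δ = 110.18°  ·
  (2,3): δ = 126.03°  ·
  (2,4): δ = 64.09°  ·
  (2,5): δ = 14.67°  ✓
  (2,6): δ = 29.24°  ✓
  (2,7): δ = 77.59°  ·
  (3,4): δ = 118.06°  ·
  (3,5): δ = 68.64°  ·
  (3,6): δ = 24.73°  ✓
  (3,7): δ = 23.62°  ✓
  (4,5): δ = 130.58°  ·
  (4,6): δ = 86.67°  ·
  (4,7): δ = 38.32°  ·
  (5,6): δ = 136.09°  ·
  (5,7): δ = 87.74°  ·
  (6,7): δ = 131.65°  ·
antipodal pairs: 7

count = 7; pairs: (0,4), (1,4), (1,5), (2,5), (2,6), (3,6), (3,7)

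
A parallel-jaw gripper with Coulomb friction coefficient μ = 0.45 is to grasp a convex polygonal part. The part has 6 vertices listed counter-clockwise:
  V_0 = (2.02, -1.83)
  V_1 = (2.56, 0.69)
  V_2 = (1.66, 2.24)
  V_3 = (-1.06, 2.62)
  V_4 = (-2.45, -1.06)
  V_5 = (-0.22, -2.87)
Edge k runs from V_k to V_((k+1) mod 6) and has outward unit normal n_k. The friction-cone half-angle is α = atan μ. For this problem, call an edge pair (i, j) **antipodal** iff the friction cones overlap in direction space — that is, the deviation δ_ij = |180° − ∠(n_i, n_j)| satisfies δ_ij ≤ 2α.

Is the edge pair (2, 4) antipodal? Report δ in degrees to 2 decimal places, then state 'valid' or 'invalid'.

δ = 31.11°, valid

α = atan 0.45 = 24.23°;  2α = 48.46°
edge 2: e_2 = (-2.72, +0.38);  n_2 = (+0.1384, +0.9904)
edge 4: e_4 = (+2.23, -1.81);  n_4 = (-0.6302, -0.7764)
∠(n_2, n_4) = 148.89°
δ = |180° − 148.89°| = 31.11°
31.11° ≤ 2α = 48.46°  →  valid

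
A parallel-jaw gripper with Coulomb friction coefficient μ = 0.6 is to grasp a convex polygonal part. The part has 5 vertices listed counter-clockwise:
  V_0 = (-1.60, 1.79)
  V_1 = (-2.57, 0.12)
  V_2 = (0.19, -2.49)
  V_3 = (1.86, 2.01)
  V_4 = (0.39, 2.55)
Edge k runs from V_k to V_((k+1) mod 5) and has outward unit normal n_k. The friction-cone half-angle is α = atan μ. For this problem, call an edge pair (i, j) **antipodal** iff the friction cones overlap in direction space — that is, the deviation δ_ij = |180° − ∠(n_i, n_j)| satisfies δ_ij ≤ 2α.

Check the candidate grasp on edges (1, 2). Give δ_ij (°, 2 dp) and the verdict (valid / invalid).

α = atan 0.6 = 30.96°;  2α = 61.93°
edge 1: e_1 = (+2.76, -2.61);  n_1 = (-0.6871, -0.7266)
edge 2: e_2 = (+1.67, +4.50);  n_2 = (+0.9375, -0.3479)
∠(n_1, n_2) = 113.04°
δ = |180° − 113.04°| = 66.96°
66.96° > 2α = 61.93°  →  invalid

δ = 66.96°, invalid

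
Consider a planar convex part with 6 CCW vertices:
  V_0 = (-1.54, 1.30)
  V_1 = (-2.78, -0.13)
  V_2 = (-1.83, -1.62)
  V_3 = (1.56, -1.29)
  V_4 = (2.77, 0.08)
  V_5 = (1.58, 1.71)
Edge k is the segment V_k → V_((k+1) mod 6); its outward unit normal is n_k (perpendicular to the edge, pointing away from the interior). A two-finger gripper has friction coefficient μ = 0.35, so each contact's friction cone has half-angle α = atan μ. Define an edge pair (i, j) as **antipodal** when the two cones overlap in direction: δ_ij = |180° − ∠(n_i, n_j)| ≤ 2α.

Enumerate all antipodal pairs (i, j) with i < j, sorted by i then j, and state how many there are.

α = atan 0.35 = 19.29°;  2α = 38.58°
n_0 = (-0.7555, +0.6551)
n_1 = (-0.8432, -0.5376)
n_2 = (+0.0969, -0.9953)
n_3 = (+0.7495, -0.6620)
n_4 = (+0.8077, +0.5896)
n_5 = (-0.1303, +0.9915)
  (0,1): δ = 106.55°  ·
  (0,2): δ = 43.51°  ·
  (0,3): δ = 0.52°  ✓
  (0,4): δ = 77.06°  ·
  (0,5): δ = 138.42°  ·
  (1,2): δ = 116.96°  ·
  (1,3): δ = 73.97°  ·
  (1,4): δ = 3.61°  ✓
  (1,5): δ = 64.97°  ·
  (2,3): δ = 137.01°  ·
  (2,4): δ = 59.43°  ·
  (2,5): δ = 1.93°  ✓
  (3,4): δ = 102.42°  ·
  (3,5): δ = 41.06°  ·
  (4,5): δ = 118.65°  ·
antipodal pairs: 3

count = 3; pairs: (0,3), (1,4), (2,5)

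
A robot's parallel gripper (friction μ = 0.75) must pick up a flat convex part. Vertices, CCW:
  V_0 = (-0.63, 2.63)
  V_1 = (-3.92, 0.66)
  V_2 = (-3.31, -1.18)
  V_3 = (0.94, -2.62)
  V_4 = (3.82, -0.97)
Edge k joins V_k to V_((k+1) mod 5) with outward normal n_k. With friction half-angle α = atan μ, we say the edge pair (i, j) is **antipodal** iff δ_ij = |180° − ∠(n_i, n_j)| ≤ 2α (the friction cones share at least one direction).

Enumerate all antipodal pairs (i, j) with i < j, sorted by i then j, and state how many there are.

count = 5; pairs: (0,2), (0,3), (1,4), (2,4), (3,4)

α = atan 0.75 = 36.87°;  2α = 73.74°
n_0 = (-0.5137, +0.8580)
n_1 = (-0.9492, -0.3147)
n_2 = (-0.3209, -0.9471)
n_3 = (+0.4971, -0.8677)
n_4 = (+0.6289, +0.7774)
  (0,1): δ = 102.57°  ·
  (0,2): δ = 49.63°  ✓
  (0,3): δ = 1.10°  ✓
  (0,4): δ = 110.12°  ·
  (1,2): δ = 127.06°  ·
  (1,3): δ = 78.53°  ·
  (1,4): δ = 32.69°  ✓
  (2,3): δ = 131.47°  ·
  (2,4): δ = 20.25°  ✓
  (3,4): δ = 68.78°  ✓
antipodal pairs: 5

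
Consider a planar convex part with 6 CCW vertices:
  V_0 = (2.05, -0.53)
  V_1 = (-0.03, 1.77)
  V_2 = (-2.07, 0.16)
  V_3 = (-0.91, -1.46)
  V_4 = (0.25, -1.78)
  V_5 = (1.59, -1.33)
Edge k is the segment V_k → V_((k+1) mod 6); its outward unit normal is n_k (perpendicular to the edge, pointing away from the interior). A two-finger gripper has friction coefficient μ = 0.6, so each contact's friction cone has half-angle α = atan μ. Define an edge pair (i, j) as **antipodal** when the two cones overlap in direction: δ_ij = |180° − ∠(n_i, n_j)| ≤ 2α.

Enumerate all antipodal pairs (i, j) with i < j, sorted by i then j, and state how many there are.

count = 5; pairs: (0,2), (0,3), (1,3), (1,4), (1,5)

α = atan 0.6 = 30.96°;  2α = 61.93°
n_0 = (+0.7417, +0.6707)
n_1 = (-0.6195, +0.7850)
n_2 = (-0.8131, -0.5822)
n_3 = (-0.2659, -0.9640)
n_4 = (+0.3183, -0.9480)
n_5 = (+0.8669, -0.4985)
  (0,1): δ = 93.84°  ·
  (0,2): δ = 6.52°  ✓
  (0,3): δ = 32.45°  ✓
  (0,4): δ = 66.44°  ·
  (0,5): δ = 107.98°  ·
  (1,2): δ = 92.68°  ·
  (1,3): δ = 53.70°  ✓
  (1,4): δ = 19.72°  ✓
  (1,5): δ = 21.82°  ✓
  (2,3): δ = 141.03°  ·
  (2,4): δ = 107.04°  ·
  (2,5): δ = 65.50°  ·
  (3,4): δ = 146.01°  ·
  (3,5): δ = 104.48°  ·
  (4,5): δ = 138.46°  ·
antipodal pairs: 5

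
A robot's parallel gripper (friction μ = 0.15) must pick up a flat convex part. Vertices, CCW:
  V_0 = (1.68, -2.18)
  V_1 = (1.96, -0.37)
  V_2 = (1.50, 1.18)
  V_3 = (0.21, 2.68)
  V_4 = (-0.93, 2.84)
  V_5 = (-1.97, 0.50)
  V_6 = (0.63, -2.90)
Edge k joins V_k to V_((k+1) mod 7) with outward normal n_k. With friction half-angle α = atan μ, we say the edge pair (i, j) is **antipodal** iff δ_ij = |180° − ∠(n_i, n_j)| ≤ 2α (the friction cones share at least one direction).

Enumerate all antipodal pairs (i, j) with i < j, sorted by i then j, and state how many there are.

count = 2; pairs: (0,4), (2,5)

α = atan 0.15 = 8.53°;  2α = 17.06°
n_0 = (+0.9882, -0.1529)
n_1 = (+0.9587, +0.2845)
n_2 = (+0.7582, +0.6520)
n_3 = (+0.1390, +0.9903)
n_4 = (-0.9138, +0.4061)
n_5 = (-0.7944, -0.6075)
n_6 = (+0.5655, -0.8247)
  (0,1): δ = 154.68°  ·
  (0,2): δ = 130.51°  ·
  (0,3): δ = 89.20°  ·
  (0,4): δ = 15.17°  ✓
  (0,5): δ = 46.20°  ·
  (0,6): δ = 133.23°  ·
  (1,2): δ = 155.83°  ·
  (1,3): δ = 114.52°  ·
  (1,4): δ = 40.49°  ·
  (1,5): δ = 20.88°  ·
  (1,6): δ = 107.91°  ·
  (2,3): δ = 138.68°  ·
  (2,4): δ = 64.66°  ·
  (2,5): δ = 3.29°  ✓
  (2,6): δ = 83.74°  ·
  (3,4): δ = 105.97°  ·
  (3,5): δ = 44.61°  ·
  (3,6): δ = 42.43°  ·
  (4,5): δ = 118.63°  ·
  (4,6): δ = 31.60°  ·
  (5,6): δ = 92.97°  ·
antipodal pairs: 2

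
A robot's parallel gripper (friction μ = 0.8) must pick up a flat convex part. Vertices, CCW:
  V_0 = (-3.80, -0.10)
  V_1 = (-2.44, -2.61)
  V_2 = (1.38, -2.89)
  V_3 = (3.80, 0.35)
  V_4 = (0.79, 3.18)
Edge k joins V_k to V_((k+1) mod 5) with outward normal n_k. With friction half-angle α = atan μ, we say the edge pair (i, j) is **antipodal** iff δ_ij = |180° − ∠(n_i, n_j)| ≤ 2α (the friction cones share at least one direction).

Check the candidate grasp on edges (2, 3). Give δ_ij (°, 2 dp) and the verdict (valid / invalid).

α = atan 0.8 = 38.66°;  2α = 77.32°
edge 2: e_2 = (+2.42, +3.24);  n_2 = (+0.8012, -0.5984)
edge 3: e_3 = (-3.01, +2.83);  n_3 = (+0.6850, +0.7286)
∠(n_2, n_3) = 83.52°
δ = |180° − 83.52°| = 96.48°
96.48° > 2α = 77.32°  →  invalid

δ = 96.48°, invalid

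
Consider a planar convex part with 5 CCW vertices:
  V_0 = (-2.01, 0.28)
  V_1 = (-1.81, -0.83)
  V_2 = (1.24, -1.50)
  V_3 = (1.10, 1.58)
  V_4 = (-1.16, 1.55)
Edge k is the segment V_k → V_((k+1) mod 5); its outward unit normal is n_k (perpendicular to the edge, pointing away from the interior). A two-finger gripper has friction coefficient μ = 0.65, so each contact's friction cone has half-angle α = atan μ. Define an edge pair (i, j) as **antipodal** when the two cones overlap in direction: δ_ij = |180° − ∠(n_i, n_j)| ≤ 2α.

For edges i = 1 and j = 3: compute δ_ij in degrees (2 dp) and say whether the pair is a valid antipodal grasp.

δ = 13.15°, valid

α = atan 0.65 = 33.02°;  2α = 66.05°
edge 1: e_1 = (+3.05, -0.67);  n_1 = (-0.2146, -0.9767)
edge 3: e_3 = (-2.26, -0.03);  n_3 = (-0.0133, +0.9999)
∠(n_1, n_3) = 166.85°
δ = |180° − 166.85°| = 13.15°
13.15° ≤ 2α = 66.05°  →  valid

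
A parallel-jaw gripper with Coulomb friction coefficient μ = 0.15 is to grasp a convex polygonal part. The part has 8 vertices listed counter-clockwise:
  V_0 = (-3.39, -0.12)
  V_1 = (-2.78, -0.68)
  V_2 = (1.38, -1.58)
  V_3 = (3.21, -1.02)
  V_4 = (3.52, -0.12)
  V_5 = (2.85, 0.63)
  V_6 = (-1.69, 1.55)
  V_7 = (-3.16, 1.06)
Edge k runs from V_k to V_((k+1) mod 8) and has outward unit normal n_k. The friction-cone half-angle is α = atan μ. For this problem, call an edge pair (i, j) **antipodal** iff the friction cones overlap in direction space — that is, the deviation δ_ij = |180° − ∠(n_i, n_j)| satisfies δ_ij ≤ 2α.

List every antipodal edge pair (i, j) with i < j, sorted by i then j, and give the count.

α = atan 0.15 = 8.53°;  2α = 17.06°
n_0 = (-0.6763, -0.7367)
n_1 = (-0.2115, -0.9774)
n_2 = (+0.2926, -0.9562)
n_3 = (+0.9455, -0.3257)
n_4 = (+0.7458, +0.6662)
n_5 = (+0.1986, +0.9801)
n_6 = (-0.3162, +0.9487)
n_7 = (-0.9815, +0.1913)
  (0,1): δ = 149.65°  ·
  (0,2): δ = 120.43°  ·
  (0,3): δ = 66.45°  ·
  (0,4): δ = 5.67°  ✓
  (0,5): δ = 31.10°  ·
  (0,6): δ = 60.99°  ·
  (0,7): δ = 121.52°  ·
  (1,2): δ = 150.78°  ·
  (1,3): δ = 96.80°  ·
  (1,4): δ = 36.02°  ·
  (1,5): δ = 0.75°  ✓
  (1,6): δ = 30.64°  ·
  (1,7): δ = 91.18°  ·
  (2,3): δ = 126.02°  ·
  (2,4): δ = 65.24°  ·
  (2,5): δ = 28.47°  ·
  (2,6): δ = 1.42°  ✓
  (2,7): δ = 61.96°  ·
  (3,4): δ = 119.22°  ·
  (3,5): δ = 82.45°  ·
  (3,6): δ = 52.56°  ·
  (3,7): δ = 7.98°  ✓
  (4,5): δ = 143.23°  ·
  (4,6): δ = 113.34°  ·
  (4,7): δ = 52.81°  ·
  (5,6): δ = 150.11°  ·
  (5,7): δ = 89.57°  ·
  (6,7): δ = 119.46°  ·
antipodal pairs: 4

count = 4; pairs: (0,4), (1,5), (2,6), (3,7)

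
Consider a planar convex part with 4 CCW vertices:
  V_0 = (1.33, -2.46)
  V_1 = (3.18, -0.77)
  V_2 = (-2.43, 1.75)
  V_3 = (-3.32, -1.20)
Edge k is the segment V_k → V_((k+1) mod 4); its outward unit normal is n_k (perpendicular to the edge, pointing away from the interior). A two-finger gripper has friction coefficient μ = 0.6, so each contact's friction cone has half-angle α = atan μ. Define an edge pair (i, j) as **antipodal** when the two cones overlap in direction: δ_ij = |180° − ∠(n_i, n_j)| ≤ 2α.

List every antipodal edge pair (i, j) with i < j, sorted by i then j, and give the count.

count = 2; pairs: (0,2), (1,3)

α = atan 0.6 = 30.96°;  2α = 61.93°
n_0 = (+0.6745, -0.7383)
n_1 = (+0.4098, +0.9122)
n_2 = (-0.9574, +0.2888)
n_3 = (-0.2615, -0.9652)
  (0,1): δ = 66.60°  ·
  (0,2): δ = 30.80°  ✓
  (0,3): δ = 122.43°  ·
  (1,2): δ = 82.60°  ·
  (1,3): δ = 9.03°  ✓
  (2,3): δ = 88.37°  ·
antipodal pairs: 2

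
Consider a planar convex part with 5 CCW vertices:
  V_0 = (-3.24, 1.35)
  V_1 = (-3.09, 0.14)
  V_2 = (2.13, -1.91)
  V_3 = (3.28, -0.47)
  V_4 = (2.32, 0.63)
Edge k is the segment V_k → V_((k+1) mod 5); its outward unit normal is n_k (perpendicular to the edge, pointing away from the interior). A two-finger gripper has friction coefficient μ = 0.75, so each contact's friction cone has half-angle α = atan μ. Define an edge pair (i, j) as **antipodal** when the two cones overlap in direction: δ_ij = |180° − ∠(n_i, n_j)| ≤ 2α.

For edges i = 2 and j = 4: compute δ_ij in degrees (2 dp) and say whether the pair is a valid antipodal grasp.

α = atan 0.75 = 36.87°;  2α = 73.74°
edge 2: e_2 = (+1.15, +1.44);  n_2 = (+0.7814, -0.6240)
edge 4: e_4 = (-5.56, +0.72);  n_4 = (+0.1284, +0.9917)
∠(n_2, n_4) = 121.23°
δ = |180° − 121.23°| = 58.77°
58.77° ≤ 2α = 73.74°  →  valid

δ = 58.77°, valid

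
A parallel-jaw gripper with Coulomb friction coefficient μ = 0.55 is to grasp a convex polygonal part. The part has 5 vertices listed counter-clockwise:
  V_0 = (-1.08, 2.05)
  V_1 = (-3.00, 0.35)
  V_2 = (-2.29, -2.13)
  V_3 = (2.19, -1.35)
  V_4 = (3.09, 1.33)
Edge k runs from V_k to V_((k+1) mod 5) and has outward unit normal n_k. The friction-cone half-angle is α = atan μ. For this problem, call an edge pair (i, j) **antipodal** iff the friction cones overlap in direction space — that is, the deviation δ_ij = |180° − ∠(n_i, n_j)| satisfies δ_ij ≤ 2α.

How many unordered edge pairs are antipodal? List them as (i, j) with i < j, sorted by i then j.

count = 4; pairs: (0,2), (0,3), (1,3), (2,4)

α = atan 0.55 = 28.81°;  2α = 57.62°
n_0 = (-0.6629, +0.7487)
n_1 = (-0.9614, -0.2752)
n_2 = (+0.1715, -0.9852)
n_3 = (+0.9480, -0.3183)
n_4 = (+0.1701, +0.9854)
  (0,1): δ = 115.55°  ·
  (0,2): δ = 31.65°  ✓
  (0,3): δ = 29.91°  ✓
  (0,4): δ = 128.68°  ·
  (1,2): δ = 96.10°  ·
  (1,3): δ = 34.54°  ✓
  (1,4): δ = 64.23°  ·
  (2,3): δ = 118.44°  ·
  (2,4): δ = 19.67°  ✓
  (3,4): δ = 81.23°  ·
antipodal pairs: 4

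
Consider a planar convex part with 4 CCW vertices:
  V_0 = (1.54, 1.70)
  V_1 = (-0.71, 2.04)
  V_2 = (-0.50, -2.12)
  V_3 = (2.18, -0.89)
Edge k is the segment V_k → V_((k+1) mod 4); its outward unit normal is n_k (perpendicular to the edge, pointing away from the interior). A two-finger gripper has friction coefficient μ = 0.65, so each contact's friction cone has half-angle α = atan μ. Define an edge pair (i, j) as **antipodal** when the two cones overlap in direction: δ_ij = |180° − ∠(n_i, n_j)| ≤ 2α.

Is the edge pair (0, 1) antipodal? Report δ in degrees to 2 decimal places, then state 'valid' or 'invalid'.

δ = 78.52°, invalid

α = atan 0.65 = 33.02°;  2α = 66.05°
edge 0: e_0 = (-2.25, +0.34);  n_0 = (+0.1494, +0.9888)
edge 1: e_1 = (+0.21, -4.16);  n_1 = (-0.9987, -0.0504)
∠(n_0, n_1) = 101.48°
δ = |180° − 101.48°| = 78.52°
78.52° > 2α = 66.05°  →  invalid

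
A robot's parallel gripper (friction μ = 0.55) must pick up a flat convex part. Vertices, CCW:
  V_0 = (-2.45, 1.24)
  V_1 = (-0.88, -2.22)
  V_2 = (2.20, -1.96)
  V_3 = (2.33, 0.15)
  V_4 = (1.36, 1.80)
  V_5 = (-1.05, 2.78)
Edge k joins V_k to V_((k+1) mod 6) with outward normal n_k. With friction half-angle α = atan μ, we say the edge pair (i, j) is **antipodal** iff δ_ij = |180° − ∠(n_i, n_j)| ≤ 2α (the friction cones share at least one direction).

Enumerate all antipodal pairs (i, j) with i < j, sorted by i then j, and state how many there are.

α = atan 0.55 = 28.81°;  2α = 57.62°
n_0 = (-0.9106, -0.4132)
n_1 = (+0.0841, -0.9965)
n_2 = (+0.9981, -0.0615)
n_3 = (+0.8621, +0.5068)
n_4 = (+0.3767, +0.9263)
n_5 = (-0.7399, +0.6727)
  (0,1): δ = 109.58°  ·
  (0,2): δ = 27.93°  ✓
  (0,3): δ = 6.04°  ✓
  (0,4): δ = 43.46°  ✓
  (0,5): δ = 113.32°  ·
  (1,2): δ = 98.35°  ·
  (1,3): δ = 64.37°  ·
  (1,4): δ = 26.95°  ✓
  (1,5): δ = 42.90°  ✓
  (2,3): δ = 146.02°  ·
  (2,4): δ = 108.60°  ·
  (2,5): δ = 38.75°  ✓
  (3,4): δ = 142.58°  ·
  (3,5): δ = 72.72°  ·
  (4,5): δ = 110.15°  ·
antipodal pairs: 6

count = 6; pairs: (0,2), (0,3), (0,4), (1,4), (1,5), (2,5)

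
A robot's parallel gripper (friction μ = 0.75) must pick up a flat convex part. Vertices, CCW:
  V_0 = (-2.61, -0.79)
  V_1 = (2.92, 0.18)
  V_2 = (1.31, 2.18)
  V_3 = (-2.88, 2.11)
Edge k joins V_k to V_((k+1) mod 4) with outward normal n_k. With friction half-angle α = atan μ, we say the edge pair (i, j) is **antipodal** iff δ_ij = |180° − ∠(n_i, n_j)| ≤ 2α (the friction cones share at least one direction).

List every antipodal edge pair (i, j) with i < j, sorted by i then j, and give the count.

count = 3; pairs: (0,1), (0,2), (1,3)

α = atan 0.75 = 36.87°;  2α = 73.74°
n_0 = (+0.1728, -0.9850)
n_1 = (+0.7790, +0.6271)
n_2 = (-0.0167, +0.9999)
n_3 = (-0.9957, -0.0927)
  (0,1): δ = 61.11°  ✓
  (0,2): δ = 8.99°  ✓
  (0,3): δ = 85.37°  ·
  (1,2): δ = 127.88°  ·
  (1,3): δ = 33.51°  ✓
  (2,3): δ = 85.64°  ·
antipodal pairs: 3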